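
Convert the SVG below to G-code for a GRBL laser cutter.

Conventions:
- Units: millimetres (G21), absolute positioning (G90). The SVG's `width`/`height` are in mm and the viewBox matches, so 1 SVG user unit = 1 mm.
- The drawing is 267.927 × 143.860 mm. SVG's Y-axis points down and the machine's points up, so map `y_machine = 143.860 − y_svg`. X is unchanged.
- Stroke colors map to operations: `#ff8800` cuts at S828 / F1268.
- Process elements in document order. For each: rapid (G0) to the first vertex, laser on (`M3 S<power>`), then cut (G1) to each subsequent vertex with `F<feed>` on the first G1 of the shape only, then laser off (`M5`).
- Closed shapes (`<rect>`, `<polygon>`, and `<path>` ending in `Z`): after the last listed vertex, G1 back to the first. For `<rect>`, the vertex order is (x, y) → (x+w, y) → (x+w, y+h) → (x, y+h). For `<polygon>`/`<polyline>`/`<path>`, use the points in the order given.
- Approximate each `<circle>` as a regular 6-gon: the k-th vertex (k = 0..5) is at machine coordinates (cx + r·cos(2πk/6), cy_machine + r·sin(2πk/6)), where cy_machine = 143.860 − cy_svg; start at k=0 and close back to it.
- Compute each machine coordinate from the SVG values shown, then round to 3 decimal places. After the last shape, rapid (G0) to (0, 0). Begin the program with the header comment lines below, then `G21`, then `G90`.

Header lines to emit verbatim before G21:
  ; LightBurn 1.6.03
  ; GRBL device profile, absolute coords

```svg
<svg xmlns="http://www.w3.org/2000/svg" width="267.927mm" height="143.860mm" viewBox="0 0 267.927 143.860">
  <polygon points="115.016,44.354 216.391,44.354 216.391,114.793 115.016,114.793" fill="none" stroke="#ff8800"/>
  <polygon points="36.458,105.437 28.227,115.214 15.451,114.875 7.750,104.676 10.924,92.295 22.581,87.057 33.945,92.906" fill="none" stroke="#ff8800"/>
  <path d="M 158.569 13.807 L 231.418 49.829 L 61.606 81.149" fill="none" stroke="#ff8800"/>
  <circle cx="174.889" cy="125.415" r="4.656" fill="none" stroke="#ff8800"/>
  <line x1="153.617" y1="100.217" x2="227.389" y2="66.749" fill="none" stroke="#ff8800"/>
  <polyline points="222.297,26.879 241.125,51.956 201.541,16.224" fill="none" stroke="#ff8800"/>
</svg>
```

; LightBurn 1.6.03
; GRBL device profile, absolute coords
G21
G90
G0 X115.016 Y99.506
M3 S828
G1 X216.391 Y99.506 F1268
G1 X216.391 Y29.067
G1 X115.016 Y29.067
G1 X115.016 Y99.506
M5
G0 X36.458 Y38.423
M3 S828
G1 X28.227 Y28.646 F1268
G1 X15.451 Y28.985
G1 X7.750 Y39.184
G1 X10.924 Y51.565
G1 X22.581 Y56.803
G1 X33.945 Y50.954
G1 X36.458 Y38.423
M5
G0 X158.569 Y130.053
M3 S828
G1 X231.418 Y94.031 F1268
G1 X61.606 Y62.711
M5
G0 X179.545 Y18.445
M3 S828
G1 X177.217 Y22.477 F1268
G1 X172.561 Y22.477
G1 X170.233 Y18.445
G1 X172.561 Y14.413
G1 X177.217 Y14.413
G1 X179.545 Y18.445
M5
G0 X153.617 Y43.643
M3 S828
G1 X227.389 Y77.111 F1268
M5
G0 X222.297 Y116.981
M3 S828
G1 X241.125 Y91.904 F1268
G1 X201.541 Y127.636
M5
G0 X0.000 Y0.000

viewBox `0 0 267.927 143.860` with mm width/height → 1 unit = 1 mm. Flip: y_m = 143.860 − y_svg.

**Shape 1** — `<polygon>` rectangle, stroke `#ff8800` → cut (S828, F1268). Machine vertices: (115.016,99.506) → (216.391,99.506) → (216.391,29.067) → (115.016,29.067) → (115.016,99.506). Closed: final G1 returns to the first vertex.

**Shape 2** — `<polygon>` regular polygon, stroke `#ff8800` → cut (S828, F1268). Machine vertices: (36.458,38.423) → (28.227,28.646) → (15.451,28.985) → (7.750,39.184) → (10.924,51.565) → (22.581,56.803) → (33.945,50.954) → (36.458,38.423). Closed: final G1 returns to the first vertex.

**Shape 3** — `<path>` open polyline, stroke `#ff8800` → cut (S828, F1268). Machine vertices: (158.569,130.053) → (231.418,94.031) → (61.606,62.711). Open path.

**Shape 4** — `<circle>` circle, stroke `#ff8800` → cut (S828, F1268). Machine vertices: (179.545,18.445) → (177.217,22.477) → (172.561,22.477) → (170.233,18.445) → (172.561,14.413) → (177.217,14.413) → (179.545,18.445). Closed: final G1 returns to the first vertex.

**Shape 5** — `<line>` line segment, stroke `#ff8800` → cut (S828, F1268). Machine vertices: (153.617,43.643) → (227.389,77.111). Open path.

**Shape 6** — `<polyline>` open polyline, stroke `#ff8800` → cut (S828, F1268). Machine vertices: (222.297,116.981) → (241.125,91.904) → (201.541,127.636). Open path.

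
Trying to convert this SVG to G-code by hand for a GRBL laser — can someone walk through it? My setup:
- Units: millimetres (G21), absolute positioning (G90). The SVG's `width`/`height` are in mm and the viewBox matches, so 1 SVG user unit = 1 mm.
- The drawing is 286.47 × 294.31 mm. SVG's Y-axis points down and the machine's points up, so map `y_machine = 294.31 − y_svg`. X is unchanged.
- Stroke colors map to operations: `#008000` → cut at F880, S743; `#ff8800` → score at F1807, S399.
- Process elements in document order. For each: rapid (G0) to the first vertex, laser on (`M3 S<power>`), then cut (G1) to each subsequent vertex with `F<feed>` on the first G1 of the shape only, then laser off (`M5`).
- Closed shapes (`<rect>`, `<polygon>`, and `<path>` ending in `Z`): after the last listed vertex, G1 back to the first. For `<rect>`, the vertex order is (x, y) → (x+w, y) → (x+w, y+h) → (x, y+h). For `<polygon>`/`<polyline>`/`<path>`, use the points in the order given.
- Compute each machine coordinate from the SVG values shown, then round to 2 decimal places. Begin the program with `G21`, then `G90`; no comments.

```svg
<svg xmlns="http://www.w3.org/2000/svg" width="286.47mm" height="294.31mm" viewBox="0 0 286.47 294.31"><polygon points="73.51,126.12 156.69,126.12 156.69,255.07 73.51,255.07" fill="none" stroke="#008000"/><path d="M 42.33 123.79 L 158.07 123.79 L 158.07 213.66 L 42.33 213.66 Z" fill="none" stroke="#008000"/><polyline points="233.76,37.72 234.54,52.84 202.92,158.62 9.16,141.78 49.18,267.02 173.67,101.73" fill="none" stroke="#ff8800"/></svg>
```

G21
G90
G0 X73.51 Y168.19
M3 S743
G1 X156.69 Y168.19 F880
G1 X156.69 Y39.24
G1 X73.51 Y39.24
G1 X73.51 Y168.19
M5
G0 X42.33 Y170.52
M3 S743
G1 X158.07 Y170.52 F880
G1 X158.07 Y80.65
G1 X42.33 Y80.65
G1 X42.33 Y170.52
M5
G0 X233.76 Y256.59
M3 S399
G1 X234.54 Y241.47 F1807
G1 X202.92 Y135.69
G1 X9.16 Y152.53
G1 X49.18 Y27.29
G1 X173.67 Y192.58
M5

Since the viewBox matches the mm dimensions, user units are millimetres directly. The only transform is the Y-flip y_m = 294.31 − y_svg.

Shape 1 is a rectangle drawn with `<polygon>`. Its stroke #008000 means cut at S743, F880. After flipping Y the toolpath is (73.51,168.19) → (156.69,168.19) → (156.69,39.24) → (73.51,39.24) → (73.51,168.19), returning to the start.

Shape 2 is a rectangle drawn with `<path>`. Its stroke #008000 means cut at S743, F880. After flipping Y the toolpath is (42.33,170.52) → (158.07,170.52) → (158.07,80.65) → (42.33,80.65) → (42.33,170.52), returning to the start.

Shape 3 is a open polyline drawn with `<polyline>`. Its stroke #ff8800 means score at S399, F1807. After flipping Y the toolpath is (233.76,256.59) → (234.54,241.47) → (202.92,135.69) → (9.16,152.53) → (49.18,27.29) → (173.67,192.58).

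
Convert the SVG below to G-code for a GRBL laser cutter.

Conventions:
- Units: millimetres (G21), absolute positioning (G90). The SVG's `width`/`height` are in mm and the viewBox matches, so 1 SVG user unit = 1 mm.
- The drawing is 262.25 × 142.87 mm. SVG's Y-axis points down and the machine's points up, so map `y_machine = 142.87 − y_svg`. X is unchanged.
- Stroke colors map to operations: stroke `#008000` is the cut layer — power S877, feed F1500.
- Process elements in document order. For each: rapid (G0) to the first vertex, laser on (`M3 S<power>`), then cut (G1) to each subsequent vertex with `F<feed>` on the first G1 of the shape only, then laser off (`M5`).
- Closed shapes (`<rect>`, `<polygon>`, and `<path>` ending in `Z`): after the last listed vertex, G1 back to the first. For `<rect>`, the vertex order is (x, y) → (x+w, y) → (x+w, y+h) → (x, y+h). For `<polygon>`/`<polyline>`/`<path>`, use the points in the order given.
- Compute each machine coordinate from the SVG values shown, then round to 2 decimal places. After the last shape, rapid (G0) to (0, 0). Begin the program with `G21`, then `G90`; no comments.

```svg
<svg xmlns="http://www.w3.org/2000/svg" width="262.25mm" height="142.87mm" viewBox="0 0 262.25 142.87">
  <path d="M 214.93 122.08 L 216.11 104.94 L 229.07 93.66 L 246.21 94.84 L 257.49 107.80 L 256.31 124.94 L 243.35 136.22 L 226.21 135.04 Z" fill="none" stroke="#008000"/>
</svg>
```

viewBox `0 0 262.25 142.87` with mm width/height → 1 unit = 1 mm. Flip: y_m = 142.87 − y_svg.

**Shape 1** — `<path>` regular polygon, stroke `#008000` → cut (S877, F1500). Machine vertices: (214.93,20.79) → (216.11,37.93) → (229.07,49.21) → (246.21,48.03) → (257.49,35.07) → (256.31,17.93) → (243.35,6.65) → (226.21,7.83) → (214.93,20.79). Closed: final G1 returns to the first vertex.

G21
G90
G0 X214.93 Y20.79
M3 S877
G1 X216.11 Y37.93 F1500
G1 X229.07 Y49.21
G1 X246.21 Y48.03
G1 X257.49 Y35.07
G1 X256.31 Y17.93
G1 X243.35 Y6.65
G1 X226.21 Y7.83
G1 X214.93 Y20.79
M5
G0 X0.00 Y0.00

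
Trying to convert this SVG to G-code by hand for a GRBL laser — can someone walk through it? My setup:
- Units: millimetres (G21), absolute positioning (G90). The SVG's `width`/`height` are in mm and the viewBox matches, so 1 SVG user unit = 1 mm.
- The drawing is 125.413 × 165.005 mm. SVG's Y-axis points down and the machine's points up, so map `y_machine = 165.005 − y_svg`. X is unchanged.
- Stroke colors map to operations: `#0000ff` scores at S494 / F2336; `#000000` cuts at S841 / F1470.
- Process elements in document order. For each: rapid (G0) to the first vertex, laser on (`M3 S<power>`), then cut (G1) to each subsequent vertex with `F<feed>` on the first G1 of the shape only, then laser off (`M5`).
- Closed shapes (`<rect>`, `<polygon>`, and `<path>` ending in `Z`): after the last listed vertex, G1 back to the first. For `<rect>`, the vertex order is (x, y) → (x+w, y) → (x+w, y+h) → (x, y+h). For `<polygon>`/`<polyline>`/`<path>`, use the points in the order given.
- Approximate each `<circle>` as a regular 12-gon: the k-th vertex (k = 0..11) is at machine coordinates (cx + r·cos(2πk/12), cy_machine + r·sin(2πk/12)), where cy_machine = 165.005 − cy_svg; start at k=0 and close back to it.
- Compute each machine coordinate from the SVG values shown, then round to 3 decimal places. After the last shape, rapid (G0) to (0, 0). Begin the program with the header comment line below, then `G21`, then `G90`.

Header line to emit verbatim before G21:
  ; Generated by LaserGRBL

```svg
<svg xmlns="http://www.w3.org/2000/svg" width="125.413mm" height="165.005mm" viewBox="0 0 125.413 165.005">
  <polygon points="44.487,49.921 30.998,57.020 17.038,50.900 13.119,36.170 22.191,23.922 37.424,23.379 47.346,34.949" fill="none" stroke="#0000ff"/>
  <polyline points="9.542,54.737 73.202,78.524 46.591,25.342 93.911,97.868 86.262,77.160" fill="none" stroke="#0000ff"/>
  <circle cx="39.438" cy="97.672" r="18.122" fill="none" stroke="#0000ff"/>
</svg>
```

; Generated by LaserGRBL
G21
G90
G0 X44.487 Y115.084
M3 S494
G1 X30.998 Y107.985 F2336
G1 X17.038 Y114.105
G1 X13.119 Y128.835
G1 X22.191 Y141.083
G1 X37.424 Y141.626
G1 X47.346 Y130.056
G1 X44.487 Y115.084
M5
G0 X9.542 Y110.268
M3 S494
G1 X73.202 Y86.481 F2336
G1 X46.591 Y139.663
G1 X93.911 Y67.137
G1 X86.262 Y87.845
M5
G0 X57.560 Y67.333
M3 S494
G1 X55.132 Y76.394 F2336
G1 X48.499 Y83.027
G1 X39.438 Y85.455
G1 X30.377 Y83.027
G1 X23.744 Y76.394
G1 X21.316 Y67.333
G1 X23.744 Y58.272
G1 X30.377 Y51.639
G1 X39.438 Y49.211
G1 X48.499 Y51.639
G1 X55.132 Y58.272
G1 X57.560 Y67.333
M5
G0 X0.000 Y0.000

1 u = 1 mm; y_m = 165.005 − y.

[1] `<polygon>` regular polygon, #0000ff→score S494 F2336: (44.487,115.084) → (30.998,107.985) → (17.038,114.105) → (13.119,128.835) → (22.191,141.083) → (37.424,141.626) → (47.346,130.056) → (44.487,115.084) (closed)

[2] `<polyline>` open polyline, #0000ff→score S494 F2336: (9.542,110.268) → (73.202,86.481) → (46.591,139.663) → (93.911,67.137) → (86.262,87.845)

[3] `<circle>` circle, #0000ff→score S494 F2336: (57.560,67.333) → (55.132,76.394) → (48.499,83.027) → (39.438,85.455) → (30.377,83.027) → (23.744,76.394) → (21.316,67.333) → (23.744,58.272) → (30.377,51.639) → (39.438,49.211) → (48.499,51.639) → (55.132,58.272) → (57.560,67.333) (closed)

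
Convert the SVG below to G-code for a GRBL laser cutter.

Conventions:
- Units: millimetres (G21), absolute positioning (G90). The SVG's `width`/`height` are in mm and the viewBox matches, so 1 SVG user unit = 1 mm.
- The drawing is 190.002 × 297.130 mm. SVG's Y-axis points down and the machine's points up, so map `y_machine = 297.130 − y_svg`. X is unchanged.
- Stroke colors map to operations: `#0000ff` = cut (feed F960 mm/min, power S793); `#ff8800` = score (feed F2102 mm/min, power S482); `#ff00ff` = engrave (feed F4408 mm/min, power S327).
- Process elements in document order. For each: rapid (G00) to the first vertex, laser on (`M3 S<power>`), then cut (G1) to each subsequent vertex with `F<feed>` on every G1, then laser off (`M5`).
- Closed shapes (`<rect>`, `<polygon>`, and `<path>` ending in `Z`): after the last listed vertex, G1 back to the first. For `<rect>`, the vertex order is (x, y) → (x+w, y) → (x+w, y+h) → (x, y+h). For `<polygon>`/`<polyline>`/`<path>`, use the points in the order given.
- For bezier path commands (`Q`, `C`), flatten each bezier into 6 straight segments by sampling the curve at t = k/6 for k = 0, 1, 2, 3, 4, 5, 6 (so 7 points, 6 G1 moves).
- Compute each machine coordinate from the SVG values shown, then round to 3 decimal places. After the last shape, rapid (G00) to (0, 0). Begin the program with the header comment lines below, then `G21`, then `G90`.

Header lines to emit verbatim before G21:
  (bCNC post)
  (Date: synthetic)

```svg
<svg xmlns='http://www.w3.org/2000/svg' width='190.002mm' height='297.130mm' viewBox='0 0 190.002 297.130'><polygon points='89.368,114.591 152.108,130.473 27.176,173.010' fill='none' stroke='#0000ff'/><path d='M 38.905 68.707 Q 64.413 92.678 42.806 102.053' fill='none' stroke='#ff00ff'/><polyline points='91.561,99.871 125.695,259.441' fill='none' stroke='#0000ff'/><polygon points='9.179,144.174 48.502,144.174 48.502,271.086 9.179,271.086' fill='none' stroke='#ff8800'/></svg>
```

Since the viewBox matches the mm dimensions, user units are millimetres directly. The only transform is the Y-flip y_m = 297.130 − y_svg.

Shape 1 is a closed polygon drawn with `<polygon>`. Its stroke #0000ff means cut at S793, F960. After flipping Y the toolpath is (89.368,182.539) → (152.108,166.657) → (27.176,124.120) → (89.368,182.539), returning to the start.

Shape 2 is a quadratic bezier drawn with `<path>`. Its stroke #ff00ff means engrave at S327, F4408. After flipping Y the toolpath is (38.905,228.423) → (46.099,220.838) → (50.675,214.064) → (52.634,208.101) → (51.976,202.949) → (48.700,198.607) → (42.806,195.077).

Shape 3 is a line segment drawn with `<polyline>`. Its stroke #0000ff means cut at S793, F960. After flipping Y the toolpath is (91.561,197.259) → (125.695,37.689).

Shape 4 is a rectangle drawn with `<polygon>`. Its stroke #ff8800 means score at S482, F2102. After flipping Y the toolpath is (9.179,152.956) → (48.502,152.956) → (48.502,26.044) → (9.179,26.044) → (9.179,152.956), returning to the start.

(bCNC post)
(Date: synthetic)
G21
G90
G00 X89.368 Y182.539
M3 S793
G1 X152.108 Y166.657 F960
G1 X27.176 Y124.120 F960
G1 X89.368 Y182.539 F960
M5
G00 X38.905 Y228.423
M3 S327
G1 X46.099 Y220.838 F4408
G1 X50.675 Y214.064 F4408
G1 X52.634 Y208.101 F4408
G1 X51.976 Y202.949 F4408
G1 X48.700 Y198.607 F4408
G1 X42.806 Y195.077 F4408
M5
G00 X91.561 Y197.259
M3 S793
G1 X125.695 Y37.689 F960
M5
G00 X9.179 Y152.956
M3 S482
G1 X48.502 Y152.956 F2102
G1 X48.502 Y26.044 F2102
G1 X9.179 Y26.044 F2102
G1 X9.179 Y152.956 F2102
M5
G00 X0.000 Y0.000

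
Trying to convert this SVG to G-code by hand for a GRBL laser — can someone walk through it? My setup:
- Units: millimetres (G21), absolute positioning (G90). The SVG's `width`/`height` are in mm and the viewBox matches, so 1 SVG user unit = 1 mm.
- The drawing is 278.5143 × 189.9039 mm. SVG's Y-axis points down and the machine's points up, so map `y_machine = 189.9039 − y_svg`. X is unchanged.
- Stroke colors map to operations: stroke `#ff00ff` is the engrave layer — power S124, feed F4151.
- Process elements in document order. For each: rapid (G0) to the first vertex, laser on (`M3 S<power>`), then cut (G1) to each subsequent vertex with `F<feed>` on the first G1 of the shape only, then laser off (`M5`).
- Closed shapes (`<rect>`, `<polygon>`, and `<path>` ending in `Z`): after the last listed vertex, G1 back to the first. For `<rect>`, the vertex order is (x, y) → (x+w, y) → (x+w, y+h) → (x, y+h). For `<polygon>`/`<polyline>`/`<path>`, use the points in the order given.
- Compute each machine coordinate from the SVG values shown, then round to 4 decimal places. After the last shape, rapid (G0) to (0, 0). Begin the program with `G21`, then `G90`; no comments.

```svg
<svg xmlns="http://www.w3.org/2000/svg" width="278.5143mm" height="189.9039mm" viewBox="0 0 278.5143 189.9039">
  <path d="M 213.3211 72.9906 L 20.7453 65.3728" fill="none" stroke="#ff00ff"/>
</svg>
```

G21
G90
G0 X213.3211 Y116.9133
M3 S124
G1 X20.7453 Y124.5311 F4151
M5
G0 X0.0000 Y0.0000

viewBox `0 0 278.5143 189.9039` with mm width/height → 1 unit = 1 mm. Flip: y_m = 189.9039 − y_svg.

**Shape 1** — `<path>` line segment, stroke `#ff00ff` → engrave (S124, F4151). Machine vertices: (213.3211,116.9133) → (20.7453,124.5311). Open path.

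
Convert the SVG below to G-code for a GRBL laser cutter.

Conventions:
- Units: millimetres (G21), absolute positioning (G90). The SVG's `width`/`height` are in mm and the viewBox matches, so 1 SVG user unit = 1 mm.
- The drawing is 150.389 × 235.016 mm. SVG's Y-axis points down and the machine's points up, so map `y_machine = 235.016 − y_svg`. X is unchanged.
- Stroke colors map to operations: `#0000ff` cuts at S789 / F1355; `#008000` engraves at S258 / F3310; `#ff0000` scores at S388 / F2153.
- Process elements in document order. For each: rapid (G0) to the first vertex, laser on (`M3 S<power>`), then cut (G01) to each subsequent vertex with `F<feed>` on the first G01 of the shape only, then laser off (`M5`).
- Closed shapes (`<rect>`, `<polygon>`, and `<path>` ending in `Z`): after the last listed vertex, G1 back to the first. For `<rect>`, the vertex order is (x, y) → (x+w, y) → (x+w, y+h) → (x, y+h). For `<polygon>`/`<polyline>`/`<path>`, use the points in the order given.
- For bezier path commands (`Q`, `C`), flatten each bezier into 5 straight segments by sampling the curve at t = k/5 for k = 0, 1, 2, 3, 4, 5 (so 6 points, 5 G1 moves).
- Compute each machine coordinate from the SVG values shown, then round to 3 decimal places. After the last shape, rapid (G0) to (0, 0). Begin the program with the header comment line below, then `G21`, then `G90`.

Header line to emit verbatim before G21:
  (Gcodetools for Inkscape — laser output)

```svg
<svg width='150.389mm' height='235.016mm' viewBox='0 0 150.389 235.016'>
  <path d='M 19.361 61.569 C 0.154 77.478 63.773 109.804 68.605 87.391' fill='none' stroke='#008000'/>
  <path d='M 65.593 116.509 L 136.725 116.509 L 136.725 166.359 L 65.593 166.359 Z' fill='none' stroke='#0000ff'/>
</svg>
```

1 u = 1 mm; y_m = 235.016 − y.

[1] `<path>` cubic bezier, #008000→engrave S258 F3310: (19.361,173.447) → (16.643,162.501) → (27.006,151.030) → (43.652,142.450) → (59.784,140.177) → (68.605,147.625)

[2] `<path>` rectangle, #0000ff→cut S789 F1355: (65.593,118.507) → (136.725,118.507) → (136.725,68.657) → (65.593,68.657) → (65.593,118.507) (closed)

(Gcodetools for Inkscape — laser output)
G21
G90
G0 X19.361 Y173.447
M3 S258
G01 X16.643 Y162.501 F3310
G01 X27.006 Y151.030
G01 X43.652 Y142.450
G01 X59.784 Y140.177
G01 X68.605 Y147.625
M5
G0 X65.593 Y118.507
M3 S789
G01 X136.725 Y118.507 F1355
G01 X136.725 Y68.657
G01 X65.593 Y68.657
G01 X65.593 Y118.507
M5
G0 X0.000 Y0.000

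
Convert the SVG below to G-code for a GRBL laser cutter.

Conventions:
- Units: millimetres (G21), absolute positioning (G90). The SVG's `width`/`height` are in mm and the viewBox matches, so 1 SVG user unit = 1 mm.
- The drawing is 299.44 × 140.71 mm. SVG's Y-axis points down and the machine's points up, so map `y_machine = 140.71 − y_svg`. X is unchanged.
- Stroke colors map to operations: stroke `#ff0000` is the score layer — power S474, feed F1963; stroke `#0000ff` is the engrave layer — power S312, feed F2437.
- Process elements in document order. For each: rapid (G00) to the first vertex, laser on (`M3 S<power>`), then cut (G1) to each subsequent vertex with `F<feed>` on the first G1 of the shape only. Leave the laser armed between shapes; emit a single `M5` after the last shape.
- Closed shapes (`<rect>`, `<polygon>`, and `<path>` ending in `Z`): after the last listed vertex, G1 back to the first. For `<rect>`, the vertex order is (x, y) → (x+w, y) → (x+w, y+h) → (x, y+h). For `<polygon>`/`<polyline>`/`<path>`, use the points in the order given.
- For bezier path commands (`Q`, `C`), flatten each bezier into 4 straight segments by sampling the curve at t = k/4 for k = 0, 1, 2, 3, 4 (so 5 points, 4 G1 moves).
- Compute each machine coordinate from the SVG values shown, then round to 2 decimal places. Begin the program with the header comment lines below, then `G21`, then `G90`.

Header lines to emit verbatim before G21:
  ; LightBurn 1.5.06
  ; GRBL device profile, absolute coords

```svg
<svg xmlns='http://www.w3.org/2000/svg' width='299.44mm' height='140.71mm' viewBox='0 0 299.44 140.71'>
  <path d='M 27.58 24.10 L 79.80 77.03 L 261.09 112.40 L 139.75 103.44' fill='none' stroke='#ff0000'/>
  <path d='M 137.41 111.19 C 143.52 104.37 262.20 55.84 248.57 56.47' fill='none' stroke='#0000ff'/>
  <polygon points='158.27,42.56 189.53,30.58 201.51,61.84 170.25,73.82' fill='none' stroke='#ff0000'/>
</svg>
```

; LightBurn 1.5.06
; GRBL device profile, absolute coords
G21
G90
G00 X27.58 Y116.61
M3 S474
G1 X79.80 Y63.68 F1963
G1 X261.09 Y28.31
G1 X139.75 Y37.27
G00 X137.41 Y29.52
M3 S312
G1 X159.27 Y41.04 F2437
G1 X200.39 Y59.67
G1 X237.81 Y76.91
G1 X248.57 Y84.24
G00 X158.27 Y98.15
M3 S474
G1 X189.53 Y110.13 F1963
G1 X201.51 Y78.87
G1 X170.25 Y66.89
G1 X158.27 Y98.15
M5

viewBox `0 0 299.44 140.71` with mm width/height → 1 unit = 1 mm. Flip: y_m = 140.71 − y_svg.

**Shape 1** — `<path>` open polyline, stroke `#ff0000` → score (S474, F1963). Machine vertices: (27.58,116.61) → (79.80,63.68) → (261.09,28.31) → (139.75,37.27). Open path.

**Shape 2** — `<path>` cubic bezier, stroke `#0000ff` → engrave (S312, F2437). Control points (SVG): P0=(137.41,111.19), P1=(143.52,104.37), P2=(262.20,55.84), P3=(248.57,56.47); sampled at t=k/4. Machine vertices: (137.41,29.52) → (159.27,41.04) → (200.39,59.67) → (237.81,76.91) → (248.57,84.24). Open path.

**Shape 3** — `<polygon>` regular polygon, stroke `#ff0000` → score (S474, F1963). Machine vertices: (158.27,98.15) → (189.53,110.13) → (201.51,78.87) → (170.25,66.89) → (158.27,98.15). Closed: final G1 returns to the first vertex.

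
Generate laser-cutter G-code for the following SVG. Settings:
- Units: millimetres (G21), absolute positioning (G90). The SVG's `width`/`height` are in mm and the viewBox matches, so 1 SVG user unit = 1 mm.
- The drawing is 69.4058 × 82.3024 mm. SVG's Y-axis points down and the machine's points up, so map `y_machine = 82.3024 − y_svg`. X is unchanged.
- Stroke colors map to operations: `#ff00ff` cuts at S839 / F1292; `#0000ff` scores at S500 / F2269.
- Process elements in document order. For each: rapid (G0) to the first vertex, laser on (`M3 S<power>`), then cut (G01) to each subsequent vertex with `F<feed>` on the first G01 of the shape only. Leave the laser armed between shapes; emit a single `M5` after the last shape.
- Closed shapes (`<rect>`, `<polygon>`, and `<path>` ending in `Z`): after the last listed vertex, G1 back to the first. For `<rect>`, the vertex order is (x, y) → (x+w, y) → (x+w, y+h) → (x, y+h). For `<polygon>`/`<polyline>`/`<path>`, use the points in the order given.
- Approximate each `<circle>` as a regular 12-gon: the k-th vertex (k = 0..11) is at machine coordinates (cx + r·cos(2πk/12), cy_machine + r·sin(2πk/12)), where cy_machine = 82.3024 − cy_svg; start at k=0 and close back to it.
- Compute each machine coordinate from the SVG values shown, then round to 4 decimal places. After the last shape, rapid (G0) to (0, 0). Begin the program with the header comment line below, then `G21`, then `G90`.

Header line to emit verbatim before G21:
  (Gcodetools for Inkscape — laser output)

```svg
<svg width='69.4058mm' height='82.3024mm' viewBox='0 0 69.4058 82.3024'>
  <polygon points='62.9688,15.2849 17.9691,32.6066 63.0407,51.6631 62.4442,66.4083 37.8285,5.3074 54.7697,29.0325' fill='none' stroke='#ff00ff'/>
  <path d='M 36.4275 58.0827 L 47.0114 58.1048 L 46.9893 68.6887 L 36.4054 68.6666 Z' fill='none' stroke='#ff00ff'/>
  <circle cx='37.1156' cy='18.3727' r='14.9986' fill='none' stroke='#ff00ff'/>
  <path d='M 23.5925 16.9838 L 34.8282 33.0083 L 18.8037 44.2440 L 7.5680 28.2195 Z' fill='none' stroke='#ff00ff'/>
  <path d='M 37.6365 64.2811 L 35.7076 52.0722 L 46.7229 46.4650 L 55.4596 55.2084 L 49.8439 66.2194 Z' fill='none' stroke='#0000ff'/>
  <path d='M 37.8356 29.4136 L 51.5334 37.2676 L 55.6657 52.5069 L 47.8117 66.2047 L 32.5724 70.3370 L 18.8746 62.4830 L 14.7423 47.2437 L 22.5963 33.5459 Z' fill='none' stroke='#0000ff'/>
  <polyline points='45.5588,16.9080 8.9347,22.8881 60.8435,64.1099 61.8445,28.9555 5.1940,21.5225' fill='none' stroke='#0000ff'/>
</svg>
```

(Gcodetools for Inkscape — laser output)
G21
G90
G0 X62.9688 Y67.0175
M3 S839
G01 X17.9691 Y49.6958 F1292
G01 X63.0407 Y30.6393
G01 X62.4442 Y15.8941
G01 X37.8285 Y76.9950
G01 X54.7697 Y53.2699
G01 X62.9688 Y67.0175
G0 X36.4275 Y24.2197
M3 S839
G01 X47.0114 Y24.1976 F1292
G01 X46.9893 Y13.6137
G01 X36.4054 Y13.6358
G01 X36.4275 Y24.2197
G0 X52.1142 Y63.9297
M3 S839
G01 X50.1048 Y71.4290 F1292
G01 X44.6149 Y76.9189
G01 X37.1156 Y78.9283
G01 X29.6163 Y76.9189
G01 X24.1264 Y71.4290
G01 X22.1170 Y63.9297
G01 X24.1264 Y56.4304
G01 X29.6163 Y50.9405
G01 X37.1156 Y48.9311
G01 X44.6149 Y50.9405
G01 X50.1048 Y56.4304
G01 X52.1142 Y63.9297
G0 X23.5925 Y65.3186
M3 S839
G01 X34.8282 Y49.2941 F1292
G01 X18.8037 Y38.0584
G01 X7.5680 Y54.0829
G01 X23.5925 Y65.3186
G0 X37.6365 Y18.0213
M3 S500
G01 X35.7076 Y30.2302 F2269
G01 X46.7229 Y35.8374
G01 X55.4596 Y27.0940
G01 X49.8439 Y16.0830
G01 X37.6365 Y18.0213
G0 X37.8356 Y52.8888
M3 S500
G01 X51.5334 Y45.0348 F2269
G01 X55.6657 Y29.7955
G01 X47.8117 Y16.0977
G01 X32.5724 Y11.9654
G01 X18.8746 Y19.8194
G01 X14.7423 Y35.0587
G01 X22.5963 Y48.7565
G01 X37.8356 Y52.8888
G0 X45.5588 Y65.3944
M3 S500
G01 X8.9347 Y59.4143 F2269
G01 X60.8435 Y18.1925
G01 X61.8445 Y53.3469
G01 X5.1940 Y60.7799
M5
G0 X0.0000 Y0.0000

viewBox `0 0 69.4058 82.3024` with mm width/height → 1 unit = 1 mm. Flip: y_m = 82.3024 − y_svg.

**Shape 1** — `<polygon>` closed polygon, stroke `#ff00ff` → cut (S839, F1292). Machine vertices: (62.9688,67.0175) → (17.9691,49.6958) → (63.0407,30.6393) → (62.4442,15.8941) → (37.8285,76.9950) → (54.7697,53.2699) → (62.9688,67.0175). Closed: final G1 returns to the first vertex.

**Shape 2** — `<path>` regular polygon, stroke `#ff00ff` → cut (S839, F1292). Machine vertices: (36.4275,24.2197) → (47.0114,24.1976) → (46.9893,13.6137) → (36.4054,13.6358) → (36.4275,24.2197). Closed: final G1 returns to the first vertex.

**Shape 3** — `<circle>` circle, stroke `#ff00ff` → cut (S839, F1292). Machine vertices: (52.1142,63.9297) → (50.1048,71.4290) → (44.6149,76.9189) → (37.1156,78.9283) → (29.6163,76.9189) → (24.1264,71.4290) → (22.1170,63.9297) → (24.1264,56.4304) → (29.6163,50.9405) → (37.1156,48.9311) → (44.6149,50.9405) → (50.1048,56.4304) → (52.1142,63.9297). Closed: final G1 returns to the first vertex.

**Shape 4** — `<path>` regular polygon, stroke `#ff00ff` → cut (S839, F1292). Machine vertices: (23.5925,65.3186) → (34.8282,49.2941) → (18.8037,38.0584) → (7.5680,54.0829) → (23.5925,65.3186). Closed: final G1 returns to the first vertex.

**Shape 5** — `<path>` regular polygon, stroke `#0000ff` → score (S500, F2269). Machine vertices: (37.6365,18.0213) → (35.7076,30.2302) → (46.7229,35.8374) → (55.4596,27.0940) → (49.8439,16.0830) → (37.6365,18.0213). Closed: final G1 returns to the first vertex.

**Shape 6** — `<path>` regular polygon, stroke `#0000ff` → score (S500, F2269). Machine vertices: (37.8356,52.8888) → (51.5334,45.0348) → (55.6657,29.7955) → (47.8117,16.0977) → (32.5724,11.9654) → (18.8746,19.8194) → (14.7423,35.0587) → (22.5963,48.7565) → (37.8356,52.8888). Closed: final G1 returns to the first vertex.

**Shape 7** — `<polyline>` open polyline, stroke `#0000ff` → score (S500, F2269). Machine vertices: (45.5588,65.3944) → (8.9347,59.4143) → (60.8435,18.1925) → (61.8445,53.3469) → (5.1940,60.7799). Open path.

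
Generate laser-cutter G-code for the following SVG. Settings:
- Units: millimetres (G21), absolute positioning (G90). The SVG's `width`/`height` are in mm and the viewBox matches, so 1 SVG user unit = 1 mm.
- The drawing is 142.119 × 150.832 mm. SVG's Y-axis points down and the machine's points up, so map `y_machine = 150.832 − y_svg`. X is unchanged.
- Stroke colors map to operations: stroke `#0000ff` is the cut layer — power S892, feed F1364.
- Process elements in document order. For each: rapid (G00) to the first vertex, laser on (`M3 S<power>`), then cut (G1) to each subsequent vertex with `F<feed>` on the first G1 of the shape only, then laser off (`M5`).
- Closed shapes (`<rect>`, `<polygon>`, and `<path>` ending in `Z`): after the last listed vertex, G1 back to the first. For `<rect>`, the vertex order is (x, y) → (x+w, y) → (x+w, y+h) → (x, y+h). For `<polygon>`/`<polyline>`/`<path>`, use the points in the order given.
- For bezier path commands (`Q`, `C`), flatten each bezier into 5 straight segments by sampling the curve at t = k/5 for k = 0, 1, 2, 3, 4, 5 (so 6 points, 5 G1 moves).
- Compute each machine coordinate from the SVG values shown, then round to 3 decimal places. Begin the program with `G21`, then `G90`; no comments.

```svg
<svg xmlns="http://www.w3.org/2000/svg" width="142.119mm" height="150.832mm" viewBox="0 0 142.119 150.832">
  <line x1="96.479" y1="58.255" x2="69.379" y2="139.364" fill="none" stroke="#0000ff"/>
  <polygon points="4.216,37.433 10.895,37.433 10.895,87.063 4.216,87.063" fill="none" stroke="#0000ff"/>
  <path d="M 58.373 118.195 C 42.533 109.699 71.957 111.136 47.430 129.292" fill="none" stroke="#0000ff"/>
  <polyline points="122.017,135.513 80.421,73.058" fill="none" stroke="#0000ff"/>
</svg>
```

1 u = 1 mm; y_m = 150.832 − y.

[1] `<line>` line segment, #0000ff→cut S892 F1364: (96.479,92.577) → (69.379,11.468)

[2] `<polygon>` rectangle, #0000ff→cut S892 F1364: (4.216,113.399) → (10.895,113.399) → (10.895,63.769) → (4.216,63.769) → (4.216,113.399) (closed)

[3] `<path>` cubic bezier, #0000ff→cut S892 F1364: (58.373,32.637) → (53.507,36.488) → (54.742,37.630) → (57.316,35.736) → (56.466,30.482) → (47.430,21.540)

[4] `<polyline>` line segment, #0000ff→cut S892 F1364: (122.017,15.319) → (80.421,77.774)

G21
G90
G00 X96.479 Y92.577
M3 S892
G1 X69.379 Y11.468 F1364
M5
G00 X4.216 Y113.399
M3 S892
G1 X10.895 Y113.399 F1364
G1 X10.895 Y63.769
G1 X4.216 Y63.769
G1 X4.216 Y113.399
M5
G00 X58.373 Y32.637
M3 S892
G1 X53.507 Y36.488 F1364
G1 X54.742 Y37.630
G1 X57.316 Y35.736
G1 X56.466 Y30.482
G1 X47.430 Y21.540
M5
G00 X122.017 Y15.319
M3 S892
G1 X80.421 Y77.774 F1364
M5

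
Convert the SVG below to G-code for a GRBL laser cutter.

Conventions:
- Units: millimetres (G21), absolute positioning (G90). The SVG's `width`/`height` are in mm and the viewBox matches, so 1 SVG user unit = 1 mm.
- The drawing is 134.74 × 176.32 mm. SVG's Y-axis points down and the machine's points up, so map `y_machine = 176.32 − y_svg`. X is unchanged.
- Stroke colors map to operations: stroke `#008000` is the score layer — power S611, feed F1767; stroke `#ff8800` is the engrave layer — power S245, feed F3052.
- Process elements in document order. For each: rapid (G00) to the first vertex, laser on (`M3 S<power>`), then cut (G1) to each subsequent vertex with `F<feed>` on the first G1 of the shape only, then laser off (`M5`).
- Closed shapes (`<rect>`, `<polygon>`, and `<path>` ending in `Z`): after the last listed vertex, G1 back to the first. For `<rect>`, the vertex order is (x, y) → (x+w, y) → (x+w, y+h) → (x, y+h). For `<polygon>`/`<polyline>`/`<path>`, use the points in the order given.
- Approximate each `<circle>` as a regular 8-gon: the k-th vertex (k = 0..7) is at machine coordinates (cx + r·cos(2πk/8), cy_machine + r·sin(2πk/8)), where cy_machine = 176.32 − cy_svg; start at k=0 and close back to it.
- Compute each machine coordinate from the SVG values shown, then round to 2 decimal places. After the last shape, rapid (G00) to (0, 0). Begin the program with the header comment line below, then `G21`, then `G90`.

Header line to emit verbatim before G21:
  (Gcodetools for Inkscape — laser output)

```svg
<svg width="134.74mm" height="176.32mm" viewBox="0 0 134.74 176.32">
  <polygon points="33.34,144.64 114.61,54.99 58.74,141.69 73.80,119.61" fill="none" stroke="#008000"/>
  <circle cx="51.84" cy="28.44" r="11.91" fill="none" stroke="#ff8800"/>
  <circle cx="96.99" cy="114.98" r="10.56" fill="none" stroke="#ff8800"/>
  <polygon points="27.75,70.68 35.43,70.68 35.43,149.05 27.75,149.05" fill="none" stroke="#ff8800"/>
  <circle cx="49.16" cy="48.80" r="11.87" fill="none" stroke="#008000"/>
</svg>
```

(Gcodetools for Inkscape — laser output)
G21
G90
G00 X33.34 Y31.68
M3 S611
G1 X114.61 Y121.33 F1767
G1 X58.74 Y34.63
G1 X73.80 Y56.71
G1 X33.34 Y31.68
M5
G00 X63.75 Y147.88
M3 S245
G1 X60.26 Y156.30 F3052
G1 X51.84 Y159.79
G1 X43.42 Y156.30
G1 X39.93 Y147.88
G1 X43.42 Y139.46
G1 X51.84 Y135.97
G1 X60.26 Y139.46
G1 X63.75 Y147.88
M5
G00 X107.55 Y61.34
M3 S245
G1 X104.46 Y68.81 F3052
G1 X96.99 Y71.90
G1 X89.52 Y68.81
G1 X86.43 Y61.34
G1 X89.52 Y53.87
G1 X96.99 Y50.78
G1 X104.46 Y53.87
G1 X107.55 Y61.34
M5
G00 X27.75 Y105.64
M3 S245
G1 X35.43 Y105.64 F3052
G1 X35.43 Y27.27
G1 X27.75 Y27.27
G1 X27.75 Y105.64
M5
G00 X61.03 Y127.52
M3 S611
G1 X57.55 Y135.91 F1767
G1 X49.16 Y139.39
G1 X40.77 Y135.91
G1 X37.29 Y127.52
G1 X40.77 Y119.13
G1 X49.16 Y115.65
G1 X57.55 Y119.13
G1 X61.03 Y127.52
M5
G00 X0.00 Y0.00

viewBox `0 0 134.74 176.32` with mm width/height → 1 unit = 1 mm. Flip: y_m = 176.32 − y_svg.

**Shape 1** — `<polygon>` closed polygon, stroke `#008000` → score (S611, F1767). Machine vertices: (33.34,31.68) → (114.61,121.33) → (58.74,34.63) → (73.80,56.71) → (33.34,31.68). Closed: final G1 returns to the first vertex.

**Shape 2** — `<circle>` circle, stroke `#ff8800` → engrave (S245, F3052). Machine vertices: (63.75,147.88) → (60.26,156.30) → (51.84,159.79) → (43.42,156.30) → (39.93,147.88) → (43.42,139.46) → (51.84,135.97) → (60.26,139.46) → (63.75,147.88). Closed: final G1 returns to the first vertex.

**Shape 3** — `<circle>` circle, stroke `#ff8800` → engrave (S245, F3052). Machine vertices: (107.55,61.34) → (104.46,68.81) → (96.99,71.90) → (89.52,68.81) → (86.43,61.34) → (89.52,53.87) → (96.99,50.78) → (104.46,53.87) → (107.55,61.34). Closed: final G1 returns to the first vertex.

**Shape 4** — `<polygon>` rectangle, stroke `#ff8800` → engrave (S245, F3052). Machine vertices: (27.75,105.64) → (35.43,105.64) → (35.43,27.27) → (27.75,27.27) → (27.75,105.64). Closed: final G1 returns to the first vertex.

**Shape 5** — `<circle>` circle, stroke `#008000` → score (S611, F1767). Machine vertices: (61.03,127.52) → (57.55,135.91) → (49.16,139.39) → (40.77,135.91) → (37.29,127.52) → (40.77,119.13) → (49.16,115.65) → (57.55,119.13) → (61.03,127.52). Closed: final G1 returns to the first vertex.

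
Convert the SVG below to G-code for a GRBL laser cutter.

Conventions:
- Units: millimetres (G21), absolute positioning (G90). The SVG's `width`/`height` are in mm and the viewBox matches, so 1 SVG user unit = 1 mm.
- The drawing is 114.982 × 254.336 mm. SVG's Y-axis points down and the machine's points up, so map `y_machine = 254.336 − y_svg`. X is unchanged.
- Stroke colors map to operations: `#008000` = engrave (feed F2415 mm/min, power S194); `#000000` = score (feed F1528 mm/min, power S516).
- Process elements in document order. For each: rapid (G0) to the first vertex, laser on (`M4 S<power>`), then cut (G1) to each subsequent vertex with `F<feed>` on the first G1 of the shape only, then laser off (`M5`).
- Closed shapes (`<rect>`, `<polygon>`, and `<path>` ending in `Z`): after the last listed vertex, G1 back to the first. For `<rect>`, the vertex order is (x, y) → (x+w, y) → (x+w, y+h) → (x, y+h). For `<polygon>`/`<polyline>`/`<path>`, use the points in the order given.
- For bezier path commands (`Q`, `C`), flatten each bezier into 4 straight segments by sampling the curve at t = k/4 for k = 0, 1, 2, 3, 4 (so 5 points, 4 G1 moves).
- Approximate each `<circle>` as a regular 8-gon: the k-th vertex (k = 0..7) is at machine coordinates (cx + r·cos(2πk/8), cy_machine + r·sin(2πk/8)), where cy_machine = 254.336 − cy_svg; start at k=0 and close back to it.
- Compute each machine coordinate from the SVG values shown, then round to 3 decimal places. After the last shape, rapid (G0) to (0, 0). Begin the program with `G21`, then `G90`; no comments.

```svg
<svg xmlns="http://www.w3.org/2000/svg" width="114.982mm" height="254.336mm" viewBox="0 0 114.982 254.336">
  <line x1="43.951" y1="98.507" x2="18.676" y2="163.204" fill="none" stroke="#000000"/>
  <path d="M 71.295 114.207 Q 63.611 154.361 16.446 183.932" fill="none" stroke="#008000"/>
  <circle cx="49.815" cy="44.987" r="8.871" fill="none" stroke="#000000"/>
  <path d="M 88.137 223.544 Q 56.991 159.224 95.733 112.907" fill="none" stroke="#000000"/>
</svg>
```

1 u = 1 mm; y_m = 254.336 − y.

[1] `<line>` line segment, #000000→score S516 F1528: (43.951,155.829) → (18.676,91.132)

[2] `<path>` quadratic bezier, #008000→engrave S194 F2415: (71.295,140.129) → (64.985,120.713) → (53.741,102.621) → (37.561,85.851) → (16.446,70.404)

[3] `<circle>` circle, #000000→score S516 F1528: (58.686,209.349) → (56.088,215.622) → (49.815,218.220) → (43.542,215.622) → (40.944,209.349) → (43.542,203.076) → (49.815,200.478) → (56.088,203.076) → (58.686,209.349) (closed)

[4] `<path>` quadratic bezier, #000000→score S516 F1528: (88.137,30.792) → (76.932,61.827) → (74.463,90.611) → (80.730,117.145) → (95.733,141.429)

G21
G90
G0 X43.951 Y155.829
M4 S516
G1 X18.676 Y91.132 F1528
M5
G0 X71.295 Y140.129
M4 S194
G1 X64.985 Y120.713 F2415
G1 X53.741 Y102.621
G1 X37.561 Y85.851
G1 X16.446 Y70.404
M5
G0 X58.686 Y209.349
M4 S516
G1 X56.088 Y215.622 F1528
G1 X49.815 Y218.220
G1 X43.542 Y215.622
G1 X40.944 Y209.349
G1 X43.542 Y203.076
G1 X49.815 Y200.478
G1 X56.088 Y203.076
G1 X58.686 Y209.349
M5
G0 X88.137 Y30.792
M4 S516
G1 X76.932 Y61.827 F1528
G1 X74.463 Y90.611
G1 X80.730 Y117.145
G1 X95.733 Y141.429
M5
G0 X0.000 Y0.000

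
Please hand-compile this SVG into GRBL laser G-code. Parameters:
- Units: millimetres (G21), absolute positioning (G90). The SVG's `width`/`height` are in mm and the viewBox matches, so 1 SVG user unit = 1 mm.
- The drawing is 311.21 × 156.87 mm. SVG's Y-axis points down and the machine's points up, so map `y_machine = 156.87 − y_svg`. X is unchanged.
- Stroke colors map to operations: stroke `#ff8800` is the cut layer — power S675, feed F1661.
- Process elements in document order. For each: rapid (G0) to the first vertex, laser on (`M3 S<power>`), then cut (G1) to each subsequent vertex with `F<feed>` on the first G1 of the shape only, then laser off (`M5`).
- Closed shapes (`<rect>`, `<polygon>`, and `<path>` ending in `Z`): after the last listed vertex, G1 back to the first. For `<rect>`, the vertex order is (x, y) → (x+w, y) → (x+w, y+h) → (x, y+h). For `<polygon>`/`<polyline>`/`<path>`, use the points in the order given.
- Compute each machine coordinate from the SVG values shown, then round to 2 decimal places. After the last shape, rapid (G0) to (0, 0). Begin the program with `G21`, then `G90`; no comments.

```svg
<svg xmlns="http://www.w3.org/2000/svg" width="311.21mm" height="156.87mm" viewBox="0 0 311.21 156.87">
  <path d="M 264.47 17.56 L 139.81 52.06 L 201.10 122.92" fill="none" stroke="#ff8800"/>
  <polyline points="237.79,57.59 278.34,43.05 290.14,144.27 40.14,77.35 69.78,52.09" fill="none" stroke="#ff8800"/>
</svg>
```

G21
G90
G0 X264.47 Y139.31
M3 S675
G1 X139.81 Y104.81 F1661
G1 X201.10 Y33.95
M5
G0 X237.79 Y99.28
M3 S675
G1 X278.34 Y113.82 F1661
G1 X290.14 Y12.60
G1 X40.14 Y79.52
G1 X69.78 Y104.78
M5
G0 X0.00 Y0.00

viewBox `0 0 311.21 156.87` with mm width/height → 1 unit = 1 mm. Flip: y_m = 156.87 − y_svg.

**Shape 1** — `<path>` open polyline, stroke `#ff8800` → cut (S675, F1661). Machine vertices: (264.47,139.31) → (139.81,104.81) → (201.10,33.95). Open path.

**Shape 2** — `<polyline>` open polyline, stroke `#ff8800` → cut (S675, F1661). Machine vertices: (237.79,99.28) → (278.34,113.82) → (290.14,12.60) → (40.14,79.52) → (69.78,104.78). Open path.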